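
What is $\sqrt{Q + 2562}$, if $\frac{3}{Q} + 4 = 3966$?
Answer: $\frac{13 \sqrt{237969606}}{3962} \approx 50.616$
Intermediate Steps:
$Q = \frac{3}{3962}$ ($Q = \frac{3}{-4 + 3966} = \frac{3}{3962} \approx 0.00075719$)
$\sqrt{Q + 2562} = \sqrt{\frac{3}{3962} + 2562} = \sqrt{\frac{10150647}{3962}} = \frac{13 \sqrt{237969606}}{3962}$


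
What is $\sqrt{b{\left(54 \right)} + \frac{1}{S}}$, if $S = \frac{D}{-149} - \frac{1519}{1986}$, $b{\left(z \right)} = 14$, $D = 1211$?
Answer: $\frac{2 \sqrt{24039841883057}}{2631377} \approx 3.7266$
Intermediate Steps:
$S = - \frac{2631377}{295914}$ ($S = \frac{1211}{-149} - \frac{1519}{1986} = 1211 \left(- \frac{1}{149}\right) - \frac{1519}{1986} = - \frac{1211}{149} - \frac{1519}{1986} = - \frac{2631377}{295914} \approx -8.8924$)
$\sqrt{b{\left(54 \right)} + \frac{1}{S}} = \sqrt{14 + \frac{1}{- \frac{2631377}{295914}}} = \sqrt{14 - \frac{295914}{2631377}} = \sqrt{\frac{36543364}{2631377}} = \frac{2 \sqrt{24039841883057}}{2631377}$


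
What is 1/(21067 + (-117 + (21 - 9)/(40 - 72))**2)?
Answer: 64/2230009 ≈ 2.8699e-5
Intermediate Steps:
1/(21067 + (-117 + (21 - 9)/(40 - 72))**2) = 1/(21067 + (-117 + 12/(-32))**2) = 1/(21067 + (-117 + 12*(-1/32))**2) = 1/(21067 + (-117 - 3/8)**2) = 1/(21067 + (-939/8)**2) = 1/(21067 + 881721/64) = 1/(2230009/64) = 64/2230009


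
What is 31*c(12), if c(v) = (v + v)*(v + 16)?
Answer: 20832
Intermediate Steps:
c(v) = 2*v*(16 + v) (c(v) = (2*v)*(16 + v) = 2*v*(16 + v))
31*c(12) = 31*(2*12*(16 + 12)) = 31*(2*12*28) = 31*672 = 20832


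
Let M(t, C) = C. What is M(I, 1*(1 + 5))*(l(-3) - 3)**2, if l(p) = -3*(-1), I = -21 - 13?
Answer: 0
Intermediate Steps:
I = -34
l(p) = 3
M(I, 1*(1 + 5))*(l(-3) - 3)**2 = (1*(1 + 5))*(3 - 3)**2 = (1*6)*0**2 = 6*0 = 0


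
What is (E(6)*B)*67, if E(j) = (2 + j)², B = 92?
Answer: 394496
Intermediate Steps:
(E(6)*B)*67 = ((2 + 6)²*92)*67 = (8²*92)*67 = (64*92)*67 = 5888*67 = 394496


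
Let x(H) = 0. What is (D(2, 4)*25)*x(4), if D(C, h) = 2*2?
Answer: 0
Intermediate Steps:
D(C, h) = 4
(D(2, 4)*25)*x(4) = (4*25)*0 = 100*0 = 0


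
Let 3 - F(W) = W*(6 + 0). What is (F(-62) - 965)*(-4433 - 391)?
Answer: 2846160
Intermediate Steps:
F(W) = 3 - 6*W (F(W) = 3 - W*(6 + 0) = 3 - W*6 = 3 - 6*W)
(F(-62) - 965)*(-4433 - 391) = ((3 - 6*(-62)) - 965)*(-4433 - 391) = ((3 + 372) - 965)*(-4824) = (375 - 965)*(-4824) = -590*(-4824) = 2846160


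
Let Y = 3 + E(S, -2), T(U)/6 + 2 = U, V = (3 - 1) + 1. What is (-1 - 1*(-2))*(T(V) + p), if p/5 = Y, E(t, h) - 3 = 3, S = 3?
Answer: 51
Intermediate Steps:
V = 3 (V = 2 + 1 = 3)
T(U) = -12 + 6*U
E(t, h) = 6 (E(t, h) = 3 + 3 = 6)
Y = 9 (Y = 3 + 6 = 9)
p = 45 (p = 5*9 = 45)
(-1 - 1*(-2))*(T(V) + p) = (-1 - 1*(-2))*((-12 + 6*3) + 45) = (-1 + 2)*((-12 + 18) + 45) = 1*(6 + 45) = 1*51 = 51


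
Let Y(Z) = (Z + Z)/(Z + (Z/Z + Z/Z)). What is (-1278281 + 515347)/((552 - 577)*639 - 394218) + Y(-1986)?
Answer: 785736913/203455728 ≈ 3.8620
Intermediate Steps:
Y(Z) = 2*Z/(2 + Z) (Y(Z) = (2*Z)/(Z + (1 + 1)) = (2*Z)/(Z + 2) = (2*Z)/(2 + Z) = 2*Z/(2 + Z))
(-1278281 + 515347)/((552 - 577)*639 - 394218) + Y(-1986) = (-1278281 + 515347)/((552 - 577)*639 - 394218) + 2*(-1986)/(2 - 1986) = -762934/(-25*639 - 394218) + 2*(-1986)/(-1984) = -762934/(-15975 - 394218) + 2*(-1986)*(-1/1984) = -762934/(-410193) + 993/496 = -762934*(-1/410193) + 993/496 = 762934/410193 + 993/496 = 785736913/203455728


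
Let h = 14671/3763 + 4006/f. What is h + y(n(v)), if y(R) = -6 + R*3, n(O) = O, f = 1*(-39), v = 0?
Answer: -15382951/146757 ≈ -104.82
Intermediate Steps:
f = -39
y(R) = -6 + 3*R
h = -14502409/146757 (h = 14671/3763 + 4006/(-39) = 14671*(1/3763) + 4006*(-1/39) = 14671/3763 - 4006/39 = -14502409/146757 ≈ -98.819)
h + y(n(v)) = -14502409/146757 + (-6 + 3*0) = -14502409/146757 + (-6 + 0) = -14502409/146757 - 6 = -15382951/146757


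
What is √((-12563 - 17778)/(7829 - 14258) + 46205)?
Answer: √1909942016694/6429 ≈ 214.96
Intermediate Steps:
√((-12563 - 17778)/(7829 - 14258) + 46205) = √(-30341/(-6429) + 46205) = √(-30341*(-1/6429) + 46205) = √(30341/6429 + 46205) = √(297082286/6429) = √1909942016694/6429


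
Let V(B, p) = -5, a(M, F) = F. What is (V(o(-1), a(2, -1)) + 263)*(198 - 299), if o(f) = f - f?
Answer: -26058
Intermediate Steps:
o(f) = 0
(V(o(-1), a(2, -1)) + 263)*(198 - 299) = (-5 + 263)*(198 - 299) = 258*(-101) = -26058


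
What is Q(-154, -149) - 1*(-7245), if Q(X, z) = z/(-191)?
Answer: 1383944/191 ≈ 7245.8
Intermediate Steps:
Q(X, z) = -z/191 (Q(X, z) = z*(-1/191) = -z/191)
Q(-154, -149) - 1*(-7245) = -1/191*(-149) - 1*(-7245) = 149/191 + 7245 = 1383944/191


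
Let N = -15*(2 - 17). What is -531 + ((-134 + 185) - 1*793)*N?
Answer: -167481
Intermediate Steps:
N = 225 (N = -15*(-15) = 225)
-531 + ((-134 + 185) - 1*793)*N = -531 + ((-134 + 185) - 1*793)*225 = -531 + (51 - 793)*225 = -531 - 742*225 = -531 - 166950 = -167481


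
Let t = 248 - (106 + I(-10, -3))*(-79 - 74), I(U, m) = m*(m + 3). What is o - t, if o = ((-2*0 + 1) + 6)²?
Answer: -16417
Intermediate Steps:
I(U, m) = m*(3 + m)
t = 16466 (t = 248 - (106 - 3*(3 - 3))*(-79 - 74) = 248 - (106 - 3*0)*(-153) = 248 - (106 + 0)*(-153) = 248 - 106*(-153) = 248 - 1*(-16218) = 248 + 16218 = 16466)
o = 49 (o = ((0 + 1) + 6)² = (1 + 6)² = 7² = 49)
o - t = 49 - 1*16466 = 49 - 16466 = -16417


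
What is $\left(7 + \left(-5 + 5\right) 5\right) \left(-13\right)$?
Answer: $-91$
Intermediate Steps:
$\left(7 + \left(-5 + 5\right) 5\right) \left(-13\right) = \left(7 + 0 \cdot 5\right) \left(-13\right) = \left(7 + 0\right) \left(-13\right) = 7 \left(-13\right) = -91$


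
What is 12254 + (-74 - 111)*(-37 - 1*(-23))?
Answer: 14844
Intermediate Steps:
12254 + (-74 - 111)*(-37 - 1*(-23)) = 12254 - 185*(-37 + 23) = 12254 - 185*(-14) = 12254 + 2590 = 14844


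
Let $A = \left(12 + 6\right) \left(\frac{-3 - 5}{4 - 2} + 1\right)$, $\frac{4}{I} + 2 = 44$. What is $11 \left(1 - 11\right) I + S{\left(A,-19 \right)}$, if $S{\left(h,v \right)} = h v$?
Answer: $\frac{21326}{21} \approx 1015.5$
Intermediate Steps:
$I = \frac{2}{21}$ ($I = \frac{4}{-2 + 44} = \frac{4}{42} = 4 \cdot \frac{1}{42} = \frac{2}{21} \approx 0.095238$)
$A = -54$ ($A = 18 \left(- \frac{8}{2} + 1\right) = 18 \left(\left(-8\right) \frac{1}{2} + 1\right) = 18 \left(-4 + 1\right) = 18 \left(-3\right) = -54$)
$11 \left(1 - 11\right) I + S{\left(A,-19 \right)} = 11 \left(1 - 11\right) \frac{2}{21} - -1026 = 11 \left(-10\right) \frac{2}{21} + 1026 = \left(-110\right) \frac{2}{21} + 1026 = - \frac{220}{21} + 1026 = \frac{21326}{21}$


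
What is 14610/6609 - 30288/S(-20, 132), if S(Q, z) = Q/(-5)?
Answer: -16676246/2203 ≈ -7569.8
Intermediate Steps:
S(Q, z) = -Q/5 (S(Q, z) = Q*(-1/5) = -Q/5)
14610/6609 - 30288/S(-20, 132) = 14610/6609 - 30288/((-1/5*(-20))) = 14610*(1/6609) - 30288/4 = 4870/2203 - 30288*1/4 = 4870/2203 - 7572 = -16676246/2203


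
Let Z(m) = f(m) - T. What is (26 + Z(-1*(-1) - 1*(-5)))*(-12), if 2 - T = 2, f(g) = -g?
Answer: -240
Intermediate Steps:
T = 0 (T = 2 - 1*2 = 2 - 2 = 0)
Z(m) = -m (Z(m) = -m - 1*0 = -m + 0 = -m)
(26 + Z(-1*(-1) - 1*(-5)))*(-12) = (26 - (-1*(-1) - 1*(-5)))*(-12) = (26 - (1 + 5))*(-12) = (26 - 1*6)*(-12) = (26 - 6)*(-12) = 20*(-12) = -240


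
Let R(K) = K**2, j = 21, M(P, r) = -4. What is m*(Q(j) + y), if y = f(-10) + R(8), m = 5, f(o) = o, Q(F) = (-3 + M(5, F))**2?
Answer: 515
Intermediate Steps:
Q(F) = 49 (Q(F) = (-3 - 4)**2 = (-7)**2 = 49)
y = 54 (y = -10 + 8**2 = -10 + 64 = 54)
m*(Q(j) + y) = 5*(49 + 54) = 5*103 = 515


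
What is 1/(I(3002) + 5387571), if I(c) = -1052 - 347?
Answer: 1/5386172 ≈ 1.8566e-7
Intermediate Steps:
I(c) = -1399
1/(I(3002) + 5387571) = 1/(-1399 + 5387571) = 1/5386172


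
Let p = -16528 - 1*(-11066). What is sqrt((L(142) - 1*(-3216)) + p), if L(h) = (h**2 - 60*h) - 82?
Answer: 2*sqrt(2329) ≈ 96.519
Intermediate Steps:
L(h) = -82 + h**2 - 60*h
p = -5462 (p = -16528 + 11066 = -5462)
sqrt((L(142) - 1*(-3216)) + p) = sqrt(((-82 + 142**2 - 60*142) - 1*(-3216)) - 5462) = sqrt(((-82 + 20164 - 8520) + 3216) - 5462) = sqrt((11562 + 3216) - 5462) = sqrt(14778 - 5462) = sqrt(9316) = 2*sqrt(2329)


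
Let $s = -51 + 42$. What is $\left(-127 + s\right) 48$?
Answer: $-6528$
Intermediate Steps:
$s = -9$
$\left(-127 + s\right) 48 = \left(-127 - 9\right) 48 = \left(-136\right) 48 = -6528$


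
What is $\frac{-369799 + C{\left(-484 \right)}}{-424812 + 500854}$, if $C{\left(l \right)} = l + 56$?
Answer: $- \frac{370227}{76042} \approx -4.8687$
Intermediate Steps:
$C{\left(l \right)} = 56 + l$
$\frac{-369799 + C{\left(-484 \right)}}{-424812 + 500854} = \frac{-369799 + \left(56 - 484\right)}{-424812 + 500854} = \frac{-369799 - 428}{76042} = \left(-370227\right) \frac{1}{76042} = - \frac{370227}{76042}$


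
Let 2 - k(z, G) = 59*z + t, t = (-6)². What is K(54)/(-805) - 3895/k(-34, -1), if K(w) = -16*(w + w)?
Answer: 272141/1587460 ≈ 0.17143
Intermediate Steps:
t = 36
k(z, G) = -34 - 59*z (k(z, G) = 2 - (59*z + 36) = 2 - (36 + 59*z) = 2 + (-36 - 59*z) = -34 - 59*z)
K(w) = -32*w
K(54)/(-805) - 3895/k(-34, -1) = -32*54/(-805) - 3895/(-34 - 59*(-34)) = -1728*(-1/805) - 3895/(-34 + 2006) = 1728/805 - 3895/1972 = 272141/1587460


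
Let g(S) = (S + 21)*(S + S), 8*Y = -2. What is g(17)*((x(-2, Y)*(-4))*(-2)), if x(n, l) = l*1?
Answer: -2584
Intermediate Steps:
Y = -1/4 (Y = (1/8)*(-2) = -1/4 ≈ -0.25000)
g(S) = 2*S*(21 + S) (g(S) = (21 + S)*(2*S) = 2*S*(21 + S))
x(n, l) = l
g(17)*((x(-2, Y)*(-4))*(-2)) = (2*17*(21 + 17))*(-1/4*(-4)*(-2)) = (2*17*38)*(1*(-2)) = 1292*(-2) = -2584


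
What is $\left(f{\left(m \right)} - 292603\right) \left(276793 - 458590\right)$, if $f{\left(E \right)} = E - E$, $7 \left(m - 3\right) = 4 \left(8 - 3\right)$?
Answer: $53194347591$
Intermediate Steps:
$m = \frac{41}{7}$ ($m = 3 + \frac{4 \left(8 - 3\right)}{7} = 3 + \frac{4 \cdot 5}{7} = 3 + \frac{1}{7} \cdot 20 = 3 + \frac{20}{7} = \frac{41}{7} \approx 5.8571$)
$f{\left(E \right)} = 0$
$\left(f{\left(m \right)} - 292603\right) \left(276793 - 458590\right) = \left(0 - 292603\right) \left(276793 - 458590\right) = \left(-292603\right) \left(-181797\right) = 53194347591$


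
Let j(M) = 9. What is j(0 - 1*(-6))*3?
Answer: 27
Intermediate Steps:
j(0 - 1*(-6))*3 = 9*3 = 27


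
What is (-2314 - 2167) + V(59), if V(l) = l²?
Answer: -1000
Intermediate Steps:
(-2314 - 2167) + V(59) = (-2314 - 2167) + 59² = -4481 + 3481 = -1000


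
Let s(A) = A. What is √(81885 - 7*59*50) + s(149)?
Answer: 149 + √61235 ≈ 396.46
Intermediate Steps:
√(81885 - 7*59*50) + s(149) = √(81885 - 7*59*50) + 149 = √(81885 - 413*50) + 149 = √(81885 - 20650) + 149 = √61235 + 149 = 149 + √61235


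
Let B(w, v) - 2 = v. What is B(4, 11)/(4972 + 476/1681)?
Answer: 21853/8358408 ≈ 0.0026145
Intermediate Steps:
B(w, v) = 2 + v
B(4, 11)/(4972 + 476/1681) = (2 + 11)/(4972 + 476/1681) = 13/(4972 + 476*(1/1681)) = 13/(4972 + 476/1681) = 13/(8358408/1681) = 13*(1681/8358408) = 21853/8358408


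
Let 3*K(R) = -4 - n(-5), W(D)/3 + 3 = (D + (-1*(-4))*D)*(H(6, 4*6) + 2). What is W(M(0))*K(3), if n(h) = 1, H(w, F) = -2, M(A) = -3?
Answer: 15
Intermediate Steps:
W(D) = -9 (W(D) = -9 + 3*((D + (-1*(-4))*D)*(-2 + 2)) = -9 + 3*((D + 4*D)*0) = -9 + 3*((5*D)*0) = -9 + 3*0 = -9 + 0 = -9)
K(R) = -5/3 (K(R) = (-4 - 1*1)/3 = (-4 - 1)/3 = (⅓)*(-5) = -5/3)
W(M(0))*K(3) = -9*(-5/3) = 15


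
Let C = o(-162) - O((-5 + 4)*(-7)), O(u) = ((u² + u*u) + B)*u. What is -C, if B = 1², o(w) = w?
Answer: 855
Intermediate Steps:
B = 1
O(u) = u*(1 + 2*u²) (O(u) = ((u² + u*u) + 1)*u = ((u² + u²) + 1)*u = (2*u² + 1)*u = (1 + 2*u²)*u = u*(1 + 2*u²))
C = -855 (C = -162 - ((-5 + 4)*(-7) + 2*((-5 + 4)*(-7))³) = -162 - (-1*(-7) + 2*(-1*(-7))³) = -162 - (7 + 2*7³) = -162 - (7 + 2*343) = -162 - (7 + 686) = -162 - 1*693 = -162 - 693 = -855)
-C = -1*(-855) = 855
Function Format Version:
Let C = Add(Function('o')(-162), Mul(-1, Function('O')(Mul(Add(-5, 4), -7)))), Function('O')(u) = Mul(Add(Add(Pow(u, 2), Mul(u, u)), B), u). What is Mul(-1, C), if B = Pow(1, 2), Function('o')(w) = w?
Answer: 855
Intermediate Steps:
B = 1
Function('O')(u) = Mul(u, Add(1, Mul(2, Pow(u, 2)))) (Function('O')(u) = Mul(Add(Add(Pow(u, 2), Mul(u, u)), 1), u) = Mul(Add(Add(Pow(u, 2), Pow(u, 2)), 1), u) = Mul(Add(Mul(2, Pow(u, 2)), 1), u) = Mul(Add(1, Mul(2, Pow(u, 2))), u) = Mul(u, Add(1, Mul(2, Pow(u, 2)))))
C = -855 (C = Add(-162, Mul(-1, Add(Mul(Add(-5, 4), -7), Mul(2, Pow(Mul(Add(-5, 4), -7), 3))))) = Add(-162, Mul(-1, Add(Mul(-1, -7), Mul(2, Pow(Mul(-1, -7), 3))))) = Add(-162, Mul(-1, Add(7, Mul(2, Pow(7, 3))))) = Add(-162, Mul(-1, Add(7, Mul(2, 343)))) = Add(-162, Mul(-1, Add(7, 686))) = Add(-162, Mul(-1, 693)) = Add(-162, -693) = -855)
Mul(-1, C) = Mul(-1, -855) = 855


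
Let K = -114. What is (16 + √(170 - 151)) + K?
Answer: -98 + √19 ≈ -93.641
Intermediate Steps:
(16 + √(170 - 151)) + K = (16 + √(170 - 151)) - 114 = (16 + √19) - 114 = -98 + √19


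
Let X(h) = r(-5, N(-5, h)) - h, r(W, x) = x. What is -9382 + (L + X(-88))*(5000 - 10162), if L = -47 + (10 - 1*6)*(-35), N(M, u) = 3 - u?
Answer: 31914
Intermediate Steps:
X(h) = 3 - 2*h (X(h) = (3 - h) - h = 3 - 2*h)
L = -187 (L = -47 + (10 - 6)*(-35) = -47 + 4*(-35) = -47 - 140 = -187)
-9382 + (L + X(-88))*(5000 - 10162) = -9382 + (-187 + (3 - 2*(-88)))*(5000 - 10162) = -9382 + (-187 + (3 + 176))*(-5162) = -9382 + (-187 + 179)*(-5162) = -9382 - 8*(-5162) = -9382 + 41296 = 31914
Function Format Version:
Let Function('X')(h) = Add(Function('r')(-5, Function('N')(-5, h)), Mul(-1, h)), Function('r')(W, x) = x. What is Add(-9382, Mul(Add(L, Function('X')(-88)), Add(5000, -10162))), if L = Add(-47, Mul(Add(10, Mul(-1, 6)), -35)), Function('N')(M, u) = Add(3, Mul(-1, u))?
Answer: 31914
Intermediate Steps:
Function('X')(h) = Add(3, Mul(-2, h)) (Function('X')(h) = Add(Add(3, Mul(-1, h)), Mul(-1, h)) = Add(3, Mul(-2, h)))
L = -187 (L = Add(-47, Mul(Add(10, -6), -35)) = Add(-47, Mul(4, -35)) = Add(-47, -140) = -187)
Add(-9382, Mul(Add(L, Function('X')(-88)), Add(5000, -10162))) = Add(-9382, Mul(Add(-187, Add(3, Mul(-2, -88))), Add(5000, -10162))) = Add(-9382, Mul(Add(-187, Add(3, 176)), -5162)) = Add(-9382, Mul(Add(-187, 179), -5162)) = Add(-9382, Mul(-8, -5162)) = Add(-9382, 41296) = 31914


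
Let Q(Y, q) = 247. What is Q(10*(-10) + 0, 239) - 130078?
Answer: -129831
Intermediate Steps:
Q(10*(-10) + 0, 239) - 130078 = 247 - 130078 = -129831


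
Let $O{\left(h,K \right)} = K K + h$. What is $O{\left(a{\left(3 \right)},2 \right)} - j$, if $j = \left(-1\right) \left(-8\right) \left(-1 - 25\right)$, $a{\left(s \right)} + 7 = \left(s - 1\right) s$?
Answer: $211$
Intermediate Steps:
$a{\left(s \right)} = -7 + s \left(-1 + s\right)$ ($a{\left(s \right)} = -7 + \left(s - 1\right) s = -7 + \left(-1 + s\right) s = -7 + s \left(-1 + s\right)$)
$j = -208$ ($j = 8 \left(-26\right) = -208$)
$O{\left(h,K \right)} = h + K^{2}$ ($O{\left(h,K \right)} = K^{2} + h = h + K^{2}$)
$O{\left(a{\left(3 \right)},2 \right)} - j = \left(\left(-7 + 3^{2} - 3\right) + 2^{2}\right) - -208 = \left(\left(-7 + 9 - 3\right) + 4\right) + 208 = \left(-1 + 4\right) + 208 = 3 + 208 = 211$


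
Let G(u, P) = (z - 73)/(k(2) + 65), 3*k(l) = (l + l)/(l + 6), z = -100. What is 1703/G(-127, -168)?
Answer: -665873/1038 ≈ -641.50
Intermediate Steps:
k(l) = 2*l/(3*(6 + l)) (k(l) = ((l + l)/(l + 6))/3 = ((2*l)/(6 + l))/3 = (2*l/(6 + l))/3 = 2*l/(3*(6 + l)))
G(u, P) = -1038/391 (G(u, P) = (-100 - 73)/((⅔)*2/(6 + 2) + 65) = -173/((⅔)*2/8 + 65) = -173/((⅔)*2*(⅛) + 65) = -173/(⅙ + 65) = -173/391/6 = -173*6/391 = -1038/391)
1703/G(-127, -168) = 1703/(-1038/391) = 1703*(-391/1038) = -665873/1038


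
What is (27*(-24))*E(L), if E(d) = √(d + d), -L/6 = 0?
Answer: 0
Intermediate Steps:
L = 0 (L = -6*0 = 0)
E(d) = √2*√d (E(d) = √(2*d) = √2*√d)
(27*(-24))*E(L) = (27*(-24))*(√2*√0) = -648*√2*0 = -648*0 = 0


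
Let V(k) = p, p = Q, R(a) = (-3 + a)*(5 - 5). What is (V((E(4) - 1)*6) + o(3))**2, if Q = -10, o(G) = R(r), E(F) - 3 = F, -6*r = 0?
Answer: 100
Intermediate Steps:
r = 0 (r = -1/6*0 = 0)
E(F) = 3 + F
R(a) = 0 (R(a) = (-3 + a)*0 = 0)
o(G) = 0
p = -10
V(k) = -10
(V((E(4) - 1)*6) + o(3))**2 = (-10 + 0)**2 = (-10)**2 = 100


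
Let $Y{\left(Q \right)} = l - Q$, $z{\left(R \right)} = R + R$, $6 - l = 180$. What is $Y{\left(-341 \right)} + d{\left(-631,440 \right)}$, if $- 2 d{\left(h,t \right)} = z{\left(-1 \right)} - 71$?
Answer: $\frac{407}{2} \approx 203.5$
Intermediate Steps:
$l = -174$ ($l = 6 - 180 = -174$)
$z{\left(R \right)} = 2 R$
$Y{\left(Q \right)} = -174 - Q$
$d{\left(h,t \right)} = \frac{73}{2}$ ($d{\left(h,t \right)} = - \frac{2 \left(-1\right) - 71}{2} = - \frac{-2 - 71}{2} = \left(- \frac{1}{2}\right) \left(-73\right) = \frac{73}{2}$)
$Y{\left(-341 \right)} + d{\left(-631,440 \right)} = \left(-174 - -341\right) + \frac{73}{2} = \left(-174 + 341\right) + \frac{73}{2} = 167 + \frac{73}{2} = \frac{407}{2}$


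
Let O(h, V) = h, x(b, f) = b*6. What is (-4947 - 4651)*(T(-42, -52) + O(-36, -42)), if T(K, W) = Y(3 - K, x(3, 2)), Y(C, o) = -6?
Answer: 403116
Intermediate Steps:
x(b, f) = 6*b
T(K, W) = -6
(-4947 - 4651)*(T(-42, -52) + O(-36, -42)) = (-4947 - 4651)*(-6 - 36) = -9598*(-42) = 403116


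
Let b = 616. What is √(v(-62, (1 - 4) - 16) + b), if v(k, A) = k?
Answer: √554 ≈ 23.537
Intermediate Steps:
√(v(-62, (1 - 4) - 16) + b) = √(-62 + 616) = √554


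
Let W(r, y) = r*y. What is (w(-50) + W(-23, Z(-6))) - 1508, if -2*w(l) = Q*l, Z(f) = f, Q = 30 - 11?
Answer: -895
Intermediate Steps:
Q = 19
w(l) = -19*l/2
(w(-50) + W(-23, Z(-6))) - 1508 = (-19/2*(-50) - 23*(-6)) - 1508 = (475 + 138) - 1508 = 613 - 1508 = -895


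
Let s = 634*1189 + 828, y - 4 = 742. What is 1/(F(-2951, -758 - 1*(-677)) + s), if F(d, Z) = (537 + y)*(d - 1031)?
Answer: -1/4354252 ≈ -2.2966e-7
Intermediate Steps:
y = 746 (y = 4 + 742 = 746)
F(d, Z) = -1322773 + 1283*d (F(d, Z) = (537 + 746)*(d - 1031) = 1283*(-1031 + d) = -1322773 + 1283*d)
s = 754654 (s = 753826 + 828 = 754654)
1/(F(-2951, -758 - 1*(-677)) + s) = 1/((-1322773 + 1283*(-2951)) + 754654) = 1/((-1322773 - 3786133) + 754654) = 1/(-5108906 + 754654) = 1/(-4354252) = -1/4354252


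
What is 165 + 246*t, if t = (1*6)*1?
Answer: 1641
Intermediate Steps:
t = 6 (t = 6*1 = 6)
165 + 246*t = 165 + 246*6 = 165 + 1476 = 1641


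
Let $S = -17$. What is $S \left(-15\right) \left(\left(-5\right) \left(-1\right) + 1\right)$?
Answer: $1530$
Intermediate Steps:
$S \left(-15\right) \left(\left(-5\right) \left(-1\right) + 1\right) = \left(-17\right) \left(-15\right) \left(\left(-5\right) \left(-1\right) + 1\right) = 255 \left(5 + 1\right) = 255 \cdot 6 = 1530$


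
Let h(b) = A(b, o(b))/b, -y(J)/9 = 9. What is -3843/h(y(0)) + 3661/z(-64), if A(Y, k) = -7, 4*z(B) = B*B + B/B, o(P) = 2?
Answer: -182174849/4097 ≈ -44465.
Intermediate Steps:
z(B) = ¼ + B²/4 (z(B) = (B*B + B/B)/4 = (B² + 1)/4 = (1 + B²)/4 = ¼ + B²/4)
y(J) = -81 (y(J) = -9*9 = -81)
h(b) = -7/b
-3843/h(y(0)) + 3661/z(-64) = -3843/((-7/(-81))) + 3661/(¼ + (¼)*(-64)²) = -3843/((-7*(-1/81))) + 3661/(¼ + (¼)*4096) = -3843/7/81 + 3661/(¼ + 1024) = -3843*81/7 + 3661/(4097/4) = -44469 + 3661*(4/4097) = -44469 + 14644/4097 = -182174849/4097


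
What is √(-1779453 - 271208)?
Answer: I*√2050661 ≈ 1432.0*I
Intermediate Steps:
√(-1779453 - 271208) = √(-2050661) = I*√2050661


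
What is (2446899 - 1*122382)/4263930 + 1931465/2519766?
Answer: 391468623902/298447384455 ≈ 1.3117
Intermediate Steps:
(2446899 - 1*122382)/4263930 + 1931465/2519766 = (2446899 - 122382)*(1/4263930) + 1931465*(1/2519766) = 2324517*(1/4263930) + 1931465/2519766 = 774839/1421310 + 1931465/2519766 = 391468623902/298447384455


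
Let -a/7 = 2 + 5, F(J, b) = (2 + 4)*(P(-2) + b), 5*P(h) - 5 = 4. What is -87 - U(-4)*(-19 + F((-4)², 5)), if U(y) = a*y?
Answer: -21799/5 ≈ -4359.8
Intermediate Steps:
P(h) = 9/5 (P(h) = 1 + (⅕)*4 = 1 + ⅘ = 9/5)
F(J, b) = 54/5 + 6*b (F(J, b) = (2 + 4)*(9/5 + b) = 6*(9/5 + b) = 54/5 + 6*b)
a = -49 (a = -7*(2 + 5) = -7*7 = -49)
U(y) = -49*y
-87 - U(-4)*(-19 + F((-4)², 5)) = -87 - (-49*(-4))*(-19 + (54/5 + 6*5)) = -87 - 196*(-19 + (54/5 + 30)) = -87 - 196*(-19 + 204/5) = -87 - 196*109/5 = -87 - 1*21364/5 = -87 - 21364/5 = -21799/5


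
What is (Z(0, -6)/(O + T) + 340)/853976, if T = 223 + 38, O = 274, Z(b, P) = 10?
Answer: 18191/45687716 ≈ 0.00039816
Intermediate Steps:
T = 261
(Z(0, -6)/(O + T) + 340)/853976 = (10/(274 + 261) + 340)/853976 = (10/535 + 340)*(1/853976) = (10*(1/535) + 340)*(1/853976) = (2/107 + 340)*(1/853976) = (36382/107)*(1/853976) = 18191/45687716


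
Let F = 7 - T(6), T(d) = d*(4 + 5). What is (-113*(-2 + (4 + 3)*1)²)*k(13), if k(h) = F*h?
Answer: 1726075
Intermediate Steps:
T(d) = 9*d (T(d) = d*9 = 9*d)
F = -47 (F = 7 - 9*6 = 7 - 1*54 = 7 - 54 = -47)
k(h) = -47*h
(-113*(-2 + (4 + 3)*1)²)*k(13) = (-113*(-2 + (4 + 3)*1)²)*(-47*13) = -113*(-2 + 7*1)²*(-611) = -113*(-2 + 7)²*(-611) = -113*5²*(-611) = -113*25*(-611) = -2825*(-611) = 1726075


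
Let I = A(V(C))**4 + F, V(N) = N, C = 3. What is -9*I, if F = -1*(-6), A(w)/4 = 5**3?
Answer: -562500000054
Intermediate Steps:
A(w) = 500 (A(w) = 4*5**3 = 4*125 = 500)
F = 6
I = 62500000006 (I = 500**4 + 6 = 62500000000 + 6 = 62500000006)
-9*I = -9*62500000006 = -562500000054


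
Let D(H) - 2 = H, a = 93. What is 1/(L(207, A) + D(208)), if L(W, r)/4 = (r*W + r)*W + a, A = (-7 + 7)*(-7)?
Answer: 1/582 ≈ 0.0017182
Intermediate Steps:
A = 0 (A = 0*(-7) = 0)
D(H) = 2 + H
L(W, r) = 372 + 4*W*(r + W*r) (L(W, r) = 4*((r*W + r)*W + 93) = 4*((W*r + r)*W + 93) = 4*((r + W*r)*W + 93) = 4*(W*(r + W*r) + 93) = 4*(93 + W*(r + W*r)) = 372 + 4*W*(r + W*r))
1/(L(207, A) + D(208)) = 1/((372 + 4*207*0 + 4*0*207²) + (2 + 208)) = 1/((372 + 0 + 4*0*42849) + 210) = 1/((372 + 0 + 0) + 210) = 1/(372 + 210) = 1/582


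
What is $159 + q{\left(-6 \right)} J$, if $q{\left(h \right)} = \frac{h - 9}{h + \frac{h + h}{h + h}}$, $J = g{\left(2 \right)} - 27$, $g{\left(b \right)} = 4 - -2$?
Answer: $96$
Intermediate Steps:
$g{\left(b \right)} = 6$ ($g{\left(b \right)} = 4 + 2 = 6$)
$J = -21$ ($J = 6 - 27 = -21$)
$q{\left(h \right)} = \frac{-9 + h}{1 + h}$ ($q{\left(h \right)} = \frac{-9 + h}{h + \frac{2 h}{2 h}} = \frac{-9 + h}{h + 2 h \frac{1}{2 h}} = \frac{-9 + h}{h + 1} = \frac{-9 + h}{1 + h}$)
$159 + q{\left(-6 \right)} J = 159 + \frac{-9 - 6}{1 - 6} \left(-21\right) = 159 + \frac{1}{-5} \left(-15\right) \left(-21\right) = 159 + \left(- \frac{1}{5}\right) \left(-15\right) \left(-21\right) = 159 + 3 \left(-21\right) = 159 - 63 = 96$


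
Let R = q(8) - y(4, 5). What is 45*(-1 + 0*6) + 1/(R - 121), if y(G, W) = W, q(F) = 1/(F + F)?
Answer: -90691/2015 ≈ -45.008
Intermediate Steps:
q(F) = 1/(2*F)
R = -79/16 (R = (1/2)/8 - 1*5 = (1/2)*(1/8) - 5 = 1/16 - 5 = -79/16 ≈ -4.9375)
45*(-1 + 0*6) + 1/(R - 121) = 45*(-1 + 0*6) + 1/(-79/16 - 121) = 45*(-1 + 0) + 1/(-2015/16) = 45*(-1) - 16/2015 = -45 - 16/2015 = -90691/2015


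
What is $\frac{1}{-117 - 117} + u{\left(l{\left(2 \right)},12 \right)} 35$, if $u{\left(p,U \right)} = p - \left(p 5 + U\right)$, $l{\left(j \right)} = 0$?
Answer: $- \frac{98281}{234} \approx -420.0$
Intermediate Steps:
$u{\left(p,U \right)} = - U - 4 p$ ($u{\left(p,U \right)} = p - \left(5 p + U\right) = p - \left(U + 5 p\right) = - U - 4 p$)
$\frac{1}{-117 - 117} + u{\left(l{\left(2 \right)},12 \right)} 35 = \frac{1}{-117 - 117} + \left(\left(-1\right) 12 - 0\right) 35 = \frac{1}{-234} + \left(-12 + 0\right) 35 = - \frac{1}{234} - 420 = - \frac{98281}{234}$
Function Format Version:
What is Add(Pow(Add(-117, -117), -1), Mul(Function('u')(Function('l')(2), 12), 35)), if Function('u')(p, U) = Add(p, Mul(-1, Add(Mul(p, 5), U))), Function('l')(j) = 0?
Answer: Rational(-98281, 234) ≈ -420.00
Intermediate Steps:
Function('u')(p, U) = Add(Mul(-1, U), Mul(-4, p)) (Function('u')(p, U) = Add(p, Mul(-1, Add(Mul(5, p), U))) = Add(p, Mul(-1, Add(U, Mul(5, p)))) = Add(p, Add(Mul(-1, U), Mul(-5, p))) = Add(Mul(-1, U), Mul(-4, p)))
Add(Pow(Add(-117, -117), -1), Mul(Function('u')(Function('l')(2), 12), 35)) = Add(Pow(Add(-117, -117), -1), Mul(Add(Mul(-1, 12), Mul(-4, 0)), 35)) = Add(Pow(-234, -1), Mul(Add(-12, 0), 35)) = Add(Rational(-1, 234), Mul(-12, 35)) = Add(Rational(-1, 234), -420) = Rational(-98281, 234)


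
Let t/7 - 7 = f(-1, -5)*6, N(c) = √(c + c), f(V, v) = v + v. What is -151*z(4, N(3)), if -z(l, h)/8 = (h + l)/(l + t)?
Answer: -4832/367 - 1208*√6/367 ≈ -21.229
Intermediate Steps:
f(V, v) = 2*v
N(c) = √2*√c (N(c) = √(2*c) = √2*√c)
t = -371 (t = 49 + 7*((2*(-5))*6) = 49 + 7*(-10*6) = 49 + 7*(-60) = 49 - 420 = -371)
z(l, h) = -8*(h + l)/(-371 + l) (z(l, h) = -8*(h + l)/(l - 371) = -8*(h + l)/(-371 + l))
-151*z(4, N(3)) = -1208*(-√2*√3 - 1*4)/(-371 + 4) = -1208*(-√6 - 4)/(-367) = -1208*(-1)*(-4 - √6)/367 = -151*(32/367 + 8*√6/367) = -4832/367 - 1208*√6/367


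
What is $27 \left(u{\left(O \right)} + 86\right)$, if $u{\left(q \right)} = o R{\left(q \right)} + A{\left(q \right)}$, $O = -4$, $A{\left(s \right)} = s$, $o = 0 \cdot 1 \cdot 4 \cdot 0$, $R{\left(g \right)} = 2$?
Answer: $2214$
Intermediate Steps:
$o = 0$ ($o = 0 \cdot 4 \cdot 0 = 0 \cdot 0 = 0$)
$u{\left(q \right)} = q$ ($u{\left(q \right)} = 0 \cdot 2 + q = 0 + q = q$)
$27 \left(u{\left(O \right)} + 86\right) = 27 \left(-4 + 86\right) = 27 \cdot 82 = 2214$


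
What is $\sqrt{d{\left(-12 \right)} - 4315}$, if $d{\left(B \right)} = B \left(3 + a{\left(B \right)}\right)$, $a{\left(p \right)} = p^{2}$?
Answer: $i \sqrt{6079} \approx 77.968 i$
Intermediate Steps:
$d{\left(B \right)} = B \left(3 + B^{2}\right)$
$\sqrt{d{\left(-12 \right)} - 4315} = \sqrt{- 12 \left(3 + \left(-12\right)^{2}\right) - 4315} = \sqrt{- 12 \left(3 + 144\right) - 4315} = \sqrt{\left(-12\right) 147 - 4315} = \sqrt{-1764 - 4315} = \sqrt{-6079} = i \sqrt{6079}$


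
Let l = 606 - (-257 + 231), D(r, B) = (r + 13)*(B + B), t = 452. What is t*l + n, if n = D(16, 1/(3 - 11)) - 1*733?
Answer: 1139695/4 ≈ 2.8492e+5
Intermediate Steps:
D(r, B) = 2*B*(13 + r) (D(r, B) = (13 + r)*(2*B) = 2*B*(13 + r))
l = 632 (l = 606 - 1*(-26) = 606 + 26 = 632)
n = -2961/4 (n = 2*(13 + 16)/(3 - 11) - 1*733 = 2*29/(-8) - 733 = 2*(-⅛)*29 - 733 = -29/4 - 733 = -2961/4 ≈ -740.25)
t*l + n = 452*632 - 2961/4 = 285664 - 2961/4 = 1139695/4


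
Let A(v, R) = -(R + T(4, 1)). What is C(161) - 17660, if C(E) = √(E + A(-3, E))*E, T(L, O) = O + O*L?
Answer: -17660 + 161*I*√5 ≈ -17660.0 + 360.01*I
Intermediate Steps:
T(L, O) = O + L*O
A(v, R) = -5 - R (A(v, R) = -(R + 1*(1 + 4)) = -(R + 1*5) = -(R + 5) = -(5 + R) = -5 - R)
C(E) = I*E*√5 (C(E) = √(E + (-5 - E))*E = √(-5)*E = (I*√5)*E = I*E*√5)
C(161) - 17660 = I*161*√5 - 17660 = 161*I*√5 - 17660 = -17660 + 161*I*√5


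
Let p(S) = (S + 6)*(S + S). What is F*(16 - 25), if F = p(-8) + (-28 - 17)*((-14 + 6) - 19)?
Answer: -11223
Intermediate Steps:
p(S) = 2*S*(6 + S) (p(S) = (6 + S)*(2*S) = 2*S*(6 + S))
F = 1247 (F = 2*(-8)*(6 - 8) + (-28 - 17)*((-14 + 6) - 19) = 2*(-8)*(-2) - 45*(-8 - 19) = 32 - 45*(-27) = 32 + 1215 = 1247)
F*(16 - 25) = 1247*(16 - 25) = 1247*(-9) = -11223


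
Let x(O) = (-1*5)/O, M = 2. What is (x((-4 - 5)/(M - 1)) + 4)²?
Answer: 1681/81 ≈ 20.753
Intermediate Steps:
x(O) = -5/O
(x((-4 - 5)/(M - 1)) + 4)² = (-5*(2 - 1)/(-4 - 5) + 4)² = (-5/((-9/1)) + 4)² = (-5/((-9*1)) + 4)² = (-5/(-9) + 4)² = (-5*(-⅑) + 4)² = (5/9 + 4)² = (41/9)² = 1681/81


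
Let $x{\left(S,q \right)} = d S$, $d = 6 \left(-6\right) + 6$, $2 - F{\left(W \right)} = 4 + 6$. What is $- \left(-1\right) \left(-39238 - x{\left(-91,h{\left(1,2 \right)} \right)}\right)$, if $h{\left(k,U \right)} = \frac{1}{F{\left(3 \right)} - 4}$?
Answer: $-41968$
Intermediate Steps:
$F{\left(W \right)} = -8$ ($F{\left(W \right)} = 2 - \left(4 + 6\right) = 2 - 10 = -8$)
$d = -30$ ($d = -36 + 6 = -30$)
$h{\left(k,U \right)} = - \frac{1}{12}$ ($h{\left(k,U \right)} = \frac{1}{-8 - 4} = \frac{1}{-12} = - \frac{1}{12}$)
$x{\left(S,q \right)} = - 30 S$
$- \left(-1\right) \left(-39238 - x{\left(-91,h{\left(1,2 \right)} \right)}\right) = - \left(-1\right) \left(-39238 - \left(-30\right) \left(-91\right)\right) = - \left(-1\right) \left(-39238 - 2730\right) = - \left(-1\right) \left(-41968\right) = \left(-1\right) 41968 = -41968$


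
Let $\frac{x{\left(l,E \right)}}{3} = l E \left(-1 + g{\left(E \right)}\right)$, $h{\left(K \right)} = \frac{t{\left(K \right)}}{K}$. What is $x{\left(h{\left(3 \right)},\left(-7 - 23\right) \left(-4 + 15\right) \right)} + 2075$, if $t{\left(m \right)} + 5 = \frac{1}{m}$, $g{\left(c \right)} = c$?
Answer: $-507665$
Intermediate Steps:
$t{\left(m \right)} = -5 + \frac{1}{m}$
$h{\left(K \right)} = \frac{-5 + \frac{1}{K}}{K}$
$x{\left(l,E \right)} = 3 E l \left(-1 + E\right)$ ($x{\left(l,E \right)} = 3 l E \left(-1 + E\right) = 3 E l \left(-1 + E\right)$)
$x{\left(h{\left(3 \right)},\left(-7 - 23\right) \left(-4 + 15\right) \right)} + 2075 = 3 \left(-7 - 23\right) \left(-4 + 15\right) \frac{1 - 15}{9} \left(-1 + \left(-7 - 23\right) \left(-4 + 15\right)\right) + 2075 = 3 \left(\left(-30\right) 11\right) \frac{1 - 15}{9} \left(-1 - 330\right) + 2075 = 3 \left(-330\right) \frac{1}{9} \left(-14\right) \left(-1 - 330\right) + 2075 = 3 \left(-330\right) \left(- \frac{14}{9}\right) \left(-331\right) + 2075 = -509740 + 2075 = -507665$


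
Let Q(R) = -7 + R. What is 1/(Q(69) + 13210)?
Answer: 1/13272 ≈ 7.5347e-5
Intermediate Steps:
1/(Q(69) + 13210) = 1/((-7 + 69) + 13210) = 1/(62 + 13210) = 1/13272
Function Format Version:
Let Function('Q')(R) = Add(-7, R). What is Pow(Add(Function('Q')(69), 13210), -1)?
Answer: Rational(1, 13272) ≈ 7.5347e-5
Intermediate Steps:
Pow(Add(Function('Q')(69), 13210), -1) = Pow(Add(Add(-7, 69), 13210), -1) = Pow(Add(62, 13210), -1) = Pow(13272, -1) = Rational(1, 13272)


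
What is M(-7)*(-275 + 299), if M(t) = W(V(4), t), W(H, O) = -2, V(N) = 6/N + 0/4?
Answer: -48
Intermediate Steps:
V(N) = 6/N (V(N) = 6/N + 0*(1/4) = 6/N + 0 = 6/N)
M(t) = -2
M(-7)*(-275 + 299) = -2*(-275 + 299) = -2*24 = -48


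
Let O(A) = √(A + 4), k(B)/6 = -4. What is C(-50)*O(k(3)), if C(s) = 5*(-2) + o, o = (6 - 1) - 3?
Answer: -16*I*√5 ≈ -35.777*I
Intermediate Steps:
o = 2 (o = 5 - 3 = 2)
k(B) = -24 (k(B) = 6*(-4) = -24)
O(A) = √(4 + A)
C(s) = -8 (C(s) = 5*(-2) + 2 = -10 + 2 = -8)
C(-50)*O(k(3)) = -8*√(4 - 24) = -16*I*√5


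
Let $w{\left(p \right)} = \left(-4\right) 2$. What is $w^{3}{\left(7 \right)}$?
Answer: $-512$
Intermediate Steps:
$w{\left(p \right)} = -8$
$w^{3}{\left(7 \right)} = \left(-8\right)^{3} = -512$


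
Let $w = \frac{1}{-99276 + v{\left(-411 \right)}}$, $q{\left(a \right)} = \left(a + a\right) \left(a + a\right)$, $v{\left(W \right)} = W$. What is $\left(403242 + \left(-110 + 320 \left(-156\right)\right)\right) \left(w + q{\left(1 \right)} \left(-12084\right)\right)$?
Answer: $- \frac{1701941719865596}{99687} \approx -1.7073 \cdot 10^{10}$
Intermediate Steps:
$q{\left(a \right)} = 4 a^{2}$ ($q{\left(a \right)} = 2 a 2 a = 4 a^{2}$)
$w = - \frac{1}{99687}$ ($w = \frac{1}{-99276 - 411} = \frac{1}{-99687} = - \frac{1}{99687} \approx -1.0031 \cdot 10^{-5}$)
$\left(403242 + \left(-110 + 320 \left(-156\right)\right)\right) \left(w + q{\left(1 \right)} \left(-12084\right)\right) = \left(403242 + \left(-110 + 320 \left(-156\right)\right)\right) \left(- \frac{1}{99687} + 4 \cdot 1^{2} \left(-12084\right)\right) = \left(403242 - 50030\right) \left(- \frac{1}{99687} + 4 \cdot 1 \left(-12084\right)\right) = \left(403242 - 50030\right) \left(- \frac{1}{99687} + 4 \left(-12084\right)\right) = 353212 \left(- \frac{1}{99687} - 48336\right) = 353212 \left(- \frac{4818470833}{99687}\right) = - \frac{1701941719865596}{99687}$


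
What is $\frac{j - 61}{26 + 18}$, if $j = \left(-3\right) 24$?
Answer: $- \frac{133}{44} \approx -3.0227$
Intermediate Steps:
$j = -72$
$\frac{j - 61}{26 + 18} = \frac{-72 - 61}{26 + 18} = \frac{1}{44} \left(-133\right) = - \frac{133}{44}$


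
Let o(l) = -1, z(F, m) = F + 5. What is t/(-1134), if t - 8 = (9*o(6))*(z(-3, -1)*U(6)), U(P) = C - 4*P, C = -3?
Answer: -247/567 ≈ -0.43563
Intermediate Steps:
z(F, m) = 5 + F
U(P) = -3 - 4*P
t = 494 (t = 8 + (9*(-1))*((5 - 3)*(-3 - 4*6)) = 8 - 18*(-3 - 24) = 8 - 18*(-27) = 8 - 9*(-54) = 8 + 486 = 494)
t/(-1134) = 494/(-1134) = 494*(-1/1134) = -247/567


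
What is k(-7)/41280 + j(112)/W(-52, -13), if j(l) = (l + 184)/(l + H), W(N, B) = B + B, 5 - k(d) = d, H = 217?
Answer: -504843/14712880 ≈ -0.034313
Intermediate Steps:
k(d) = 5 - d
W(N, B) = 2*B
j(l) = (184 + l)/(217 + l) (j(l) = (l + 184)/(l + 217) = (184 + l)/(217 + l))
k(-7)/41280 + j(112)/W(-52, -13) = (5 - 1*(-7))/41280 + ((184 + 112)/(217 + 112))/((2*(-13))) = (5 + 7)*(1/41280) + (296/329)/(-26) = 12*(1/41280) + ((1/329)*296)*(-1/26) = 1/3440 + (296/329)*(-1/26) = 1/3440 - 148/4277 = -504843/14712880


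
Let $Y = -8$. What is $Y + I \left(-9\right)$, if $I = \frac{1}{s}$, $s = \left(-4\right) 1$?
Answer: $- \frac{23}{4} \approx -5.75$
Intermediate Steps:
$s = -4$
$I = - \frac{1}{4}$ ($I = \frac{1}{-4} = - \frac{1}{4} \approx -0.25$)
$Y + I \left(-9\right) = -8 - - \frac{9}{4} = -8 + \frac{9}{4} = - \frac{23}{4}$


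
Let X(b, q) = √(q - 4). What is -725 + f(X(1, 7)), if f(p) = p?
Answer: -725 + √3 ≈ -723.27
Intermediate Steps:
X(b, q) = √(-4 + q)
-725 + f(X(1, 7)) = -725 + √(-4 + 7) = -725 + √3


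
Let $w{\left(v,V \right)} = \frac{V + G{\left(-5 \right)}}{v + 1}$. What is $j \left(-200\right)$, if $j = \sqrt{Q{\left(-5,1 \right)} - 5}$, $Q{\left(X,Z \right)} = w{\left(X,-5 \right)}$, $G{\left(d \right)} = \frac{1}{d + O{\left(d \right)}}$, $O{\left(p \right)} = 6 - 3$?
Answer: $- 50 i \sqrt{58} \approx - 380.79 i$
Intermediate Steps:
$O{\left(p \right)} = 3$ ($O{\left(p \right)} = 6 - 3 = 3$)
$G{\left(d \right)} = \frac{1}{3 + d}$ ($G{\left(d \right)} = \frac{1}{d + 3} = \frac{1}{3 + d}$)
$w{\left(v,V \right)} = \frac{- \frac{1}{2} + V}{1 + v}$ ($w{\left(v,V \right)} = \frac{V + \frac{1}{3 - 5}}{v + 1} = \frac{V + \frac{1}{-2}}{1 + v} = \frac{V - \frac{1}{2}}{1 + v} = \frac{- \frac{1}{2} + V}{1 + v}$)
$Q{\left(X,Z \right)} = - \frac{11}{2 \left(1 + X\right)}$ ($Q{\left(X,Z \right)} = \frac{- \frac{1}{2} - 5}{1 + X} = \frac{1}{1 + X} \left(- \frac{11}{2}\right) = - \frac{11}{2 \left(1 + X\right)}$)
$j = \frac{i \sqrt{58}}{4}$ ($j = \sqrt{- \frac{11}{2 + 2 \left(-5\right)} - 5} = \sqrt{- \frac{11}{2 - 10} - 5} = \sqrt{- \frac{11}{-8} - 5} = \sqrt{\left(-11\right) \left(- \frac{1}{8}\right) - 5} = \sqrt{\frac{11}{8} - 5} = \sqrt{- \frac{29}{8}} = \frac{i \sqrt{58}}{4} \approx 1.9039 i$)
$j \left(-200\right) = \frac{i \sqrt{58}}{4} \left(-200\right) = - 50 i \sqrt{58}$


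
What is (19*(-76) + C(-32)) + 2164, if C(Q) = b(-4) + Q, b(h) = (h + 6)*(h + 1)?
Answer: 682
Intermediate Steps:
b(h) = (1 + h)*(6 + h) (b(h) = (6 + h)*(1 + h) = (1 + h)*(6 + h))
C(Q) = -6 + Q (C(Q) = (6 + (-4)² + 7*(-4)) + Q = (6 + 16 - 28) + Q = -6 + Q)
(19*(-76) + C(-32)) + 2164 = (19*(-76) + (-6 - 32)) + 2164 = (-1444 - 38) + 2164 = -1482 + 2164 = 682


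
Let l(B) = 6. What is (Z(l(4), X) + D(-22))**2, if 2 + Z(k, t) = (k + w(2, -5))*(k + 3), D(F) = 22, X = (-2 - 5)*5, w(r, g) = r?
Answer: 8464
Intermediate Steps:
X = -35 (X = -7*5 = -35)
Z(k, t) = -2 + (2 + k)*(3 + k) (Z(k, t) = -2 + (k + 2)*(k + 3) = -2 + (2 + k)*(3 + k))
(Z(l(4), X) + D(-22))**2 = ((4 + 6**2 + 5*6) + 22)**2 = ((4 + 36 + 30) + 22)**2 = (70 + 22)**2 = 92**2 = 8464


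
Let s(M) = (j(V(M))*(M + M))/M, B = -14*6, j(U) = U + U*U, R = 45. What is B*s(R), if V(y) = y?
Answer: -347760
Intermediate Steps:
j(U) = U + U²
B = -84
s(M) = 2*M*(1 + M) (s(M) = ((M*(1 + M))*(M + M))/M = ((M*(1 + M))*(2*M))/M = (2*M²*(1 + M))/M = 2*M*(1 + M))
B*s(R) = -168*45*(1 + 45) = -168*45*46 = -84*4140 = -347760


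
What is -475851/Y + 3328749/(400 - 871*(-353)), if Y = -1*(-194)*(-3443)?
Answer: 263323131219/22848291994 ≈ 11.525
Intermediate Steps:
Y = -667942 (Y = 194*(-3443) = -667942)
-475851/Y + 3328749/(400 - 871*(-353)) = -475851/(-667942) + 3328749/(400 - 871*(-353)) = -475851*(-1/667942) + 3328749/(400 + 307463) = 475851/667942 + 3328749/307863 = 475851/667942 + 3328749*(1/307863) = 475851/667942 + 369861/34207 = 263323131219/22848291994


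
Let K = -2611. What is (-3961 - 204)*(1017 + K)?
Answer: 6639010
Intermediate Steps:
(-3961 - 204)*(1017 + K) = (-3961 - 204)*(1017 - 2611) = -4165*(-1594) = 6639010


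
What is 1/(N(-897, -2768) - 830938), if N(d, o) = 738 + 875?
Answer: -1/829325 ≈ -1.2058e-6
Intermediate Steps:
N(d, o) = 1613
1/(N(-897, -2768) - 830938) = 1/(1613 - 830938) = 1/(-829325) = -1/829325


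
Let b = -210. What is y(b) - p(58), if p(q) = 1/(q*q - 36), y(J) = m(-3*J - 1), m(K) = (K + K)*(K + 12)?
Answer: 2683625983/3328 ≈ 8.0638e+5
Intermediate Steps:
m(K) = 2*K*(12 + K) (m(K) = (2*K)*(12 + K) = 2*K*(12 + K))
y(J) = 2*(-1 - 3*J)*(11 - 3*J) (y(J) = 2*(-3*J - 1)*(12 + (-3*J - 1)) = 2*(-1 - 3*J)*(12 + (-1 - 3*J)) = 2*(-1 - 3*J)*(11 - 3*J))
p(q) = 1/(-36 + q**2) (p(q) = 1/(q**2 - 36) = 1/(-36 + q**2))
y(b) - p(58) = (-22 - 60*(-210) + 18*(-210)**2) - 1/(-36 + 58**2) = (-22 + 12600 + 18*44100) - 1/(-36 + 3364) = (-22 + 12600 + 793800) - 1/3328 = 806378 - 1*1/3328 = 806378 - 1/3328 = 2683625983/3328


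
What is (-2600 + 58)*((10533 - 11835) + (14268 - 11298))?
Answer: -4240056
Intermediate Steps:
(-2600 + 58)*((10533 - 11835) + (14268 - 11298)) = -2542*(-1302 + 2970) = -2542*1668 = -4240056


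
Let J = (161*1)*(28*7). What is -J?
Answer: -31556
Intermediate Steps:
J = 31556 (J = 161*196 = 31556)
-J = -1*31556 = -31556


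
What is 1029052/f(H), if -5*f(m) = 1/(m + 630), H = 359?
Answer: -5088662140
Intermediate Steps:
f(m) = -1/(5*(630 + m)) (f(m) = -1/(5*(m + 630)) = -1/(5*(630 + m)))
1029052/f(H) = 1029052/((-1/(3150 + 5*359))) = 1029052/((-1/(3150 + 1795))) = 1029052/((-1/4945)) = 1029052/((-1*1/4945)) = 1029052/(-1/4945) = 1029052*(-4945) = -5088662140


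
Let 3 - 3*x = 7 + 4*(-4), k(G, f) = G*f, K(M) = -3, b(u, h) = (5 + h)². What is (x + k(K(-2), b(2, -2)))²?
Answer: 529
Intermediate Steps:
x = 4 (x = 1 - (7 + 4*(-4))/3 = 1 - (7 - 16)/3 = 1 - ⅓*(-9) = 1 + 3 = 4)
(x + k(K(-2), b(2, -2)))² = (4 - 3*(5 - 2)²)² = (4 - 3*3²)² = (4 - 3*9)² = (4 - 27)² = (-23)² = 529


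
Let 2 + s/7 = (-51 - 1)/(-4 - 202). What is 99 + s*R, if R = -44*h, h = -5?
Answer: -267003/103 ≈ -2592.3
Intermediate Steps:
R = 220 (R = -44*(-5) = 220)
s = -1260/103 (s = -14 + 7*((-51 - 1)/(-4 - 202)) = -14 + 7*(-52/(-206)) = -14 + 7*(-52*(-1/206)) = -14 + 7*(26/103) = -14 + 182/103 = -1260/103 ≈ -12.233)
99 + s*R = 99 - 1260/103*220 = 99 - 277200/103 = -267003/103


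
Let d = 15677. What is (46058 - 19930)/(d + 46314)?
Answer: 26128/61991 ≈ 0.42148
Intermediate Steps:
(46058 - 19930)/(d + 46314) = (46058 - 19930)/(15677 + 46314) = 26128/61991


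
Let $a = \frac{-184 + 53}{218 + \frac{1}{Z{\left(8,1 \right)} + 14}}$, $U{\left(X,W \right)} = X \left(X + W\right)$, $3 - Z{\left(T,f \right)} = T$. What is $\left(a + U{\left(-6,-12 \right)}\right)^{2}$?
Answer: $\frac{44447180625}{3853369} \approx 11535.0$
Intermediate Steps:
$Z{\left(T,f \right)} = 3 - T$
$U{\left(X,W \right)} = X \left(W + X\right)$
$a = - \frac{1179}{1963}$ ($a = \frac{-184 + 53}{218 + \frac{1}{\left(3 - 8\right) + 14}} = - \frac{131}{218 + \frac{1}{\left(3 - 8\right) + 14}} = - \frac{131}{218 + \frac{1}{-5 + 14}} = - \frac{131}{218 + \frac{1}{9}} = - \frac{131}{\frac{1963}{9}} = \left(-131\right) \frac{9}{1963} = - \frac{1179}{1963} \approx -0.60061$)
$\left(a + U{\left(-6,-12 \right)}\right)^{2} = \left(- \frac{1179}{1963} - 6 \left(-12 - 6\right)\right)^{2} = \left(- \frac{1179}{1963} - -108\right)^{2} = \left(- \frac{1179}{1963} + 108\right)^{2} = \left(\frac{210825}{1963}\right)^{2} = \frac{44447180625}{3853369}$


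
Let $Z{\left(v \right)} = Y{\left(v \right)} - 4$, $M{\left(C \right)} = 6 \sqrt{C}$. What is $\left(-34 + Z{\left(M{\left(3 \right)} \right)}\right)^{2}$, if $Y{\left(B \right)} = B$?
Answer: $1552 - 456 \sqrt{3} \approx 762.18$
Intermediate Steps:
$Z{\left(v \right)} = -4 + v$ ($Z{\left(v \right)} = v - 4 = -4 + v$)
$\left(-34 + Z{\left(M{\left(3 \right)} \right)}\right)^{2} = \left(-34 - \left(4 - 6 \sqrt{3}\right)\right)^{2} = \left(-38 + 6 \sqrt{3}\right)^{2}$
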